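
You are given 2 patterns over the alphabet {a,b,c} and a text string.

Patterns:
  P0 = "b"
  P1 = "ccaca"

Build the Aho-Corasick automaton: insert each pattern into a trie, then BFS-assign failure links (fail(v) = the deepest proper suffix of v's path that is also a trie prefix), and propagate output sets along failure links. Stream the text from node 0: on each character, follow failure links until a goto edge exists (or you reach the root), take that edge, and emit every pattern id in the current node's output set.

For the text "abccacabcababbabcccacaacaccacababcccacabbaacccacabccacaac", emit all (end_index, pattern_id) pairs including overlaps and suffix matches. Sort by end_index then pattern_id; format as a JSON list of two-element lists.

Build automaton:
Trie (insert patterns):
  0='ε' goto b→1 c→2
  1='b' goto ·  ←P0
  2='c' goto c→3
  3='cc' goto a→4
  4='cca' goto c→5
  5='ccac' goto a→6
  6='ccaca' goto ·  ←P1

BFS fail/out derivation:
  fail(1) 'b': from fail(0)=0 chase 'b': 0 ⇒ 0;  out={0}∪out(0)={0}
  fail(2) 'c': from fail(0)=0 chase 'c': 0 ⇒ 0;  out=∅∪out(0)=∅
  fail(3) 'cc': from fail(2)=0 chase 'c': 0 ⇒ 2;  out=∅∪out(2)=∅
  fail(4) 'cca': from fail(3)=2 chase 'a': 2→0 ⇒ 0;  out=∅∪out(0)=∅
  fail(5) 'ccac': from fail(4)=0 chase 'c': 0 ⇒ 2;  out=∅∪out(2)=∅
  fail(6) 'ccaca': from fail(5)=2 chase 'a': 2→0 ⇒ 0;  out={1}∪out(0)={1}

Run:
[0] read 'a'  n0⇒n0
[1] read 'b'  n0⇒n1  ** P0@[1:1]
[2] read 'c'  n1⇒n2 (fail-walked)
[3] read 'c'  n2⇒n3
[4] read 'a'  n3⇒n4
[5] read 'c'  n4⇒n5
[6] read 'a'  n5⇒n6  ** P1@[2:6]
[7] read 'b'  n6⇒n1 (fail-walked)  ** P0@[7:7]
[8] read 'c'  n1⇒n2 (fail-walked)
[9] read 'a'  n2⇒n0 (fail-walked)
[10] read 'b'  n0⇒n1  ** P0@[10:10]
[11] read 'a'  n1⇒n0 (fail-walked)
[12] read 'b'  n0⇒n1  ** P0@[12:12]
[13] read 'b'  n1⇒n1 (fail-walked)  ** P0@[13:13]
[14] read 'a'  n1⇒n0 (fail-walked)
[15] read 'b'  n0⇒n1  ** P0@[15:15]
[16] read 'c'  n1⇒n2 (fail-walked)
[17] read 'c'  n2⇒n3
[18] read 'c'  n3⇒n3 (fail-walked)
[19] read 'a'  n3⇒n4
[20] read 'c'  n4⇒n5
[21] read 'a'  n5⇒n6  ** P1@[17:21]
[22] read 'a'  n6⇒n0 (fail-walked)
[23] read 'c'  n0⇒n2
[24] read 'a'  n2⇒n0 (fail-walked)
[25] read 'c'  n0⇒n2
[26] read 'c'  n2⇒n3
[27] read 'a'  n3⇒n4
[28] read 'c'  n4⇒n5
[29] read 'a'  n5⇒n6  ** P1@[25:29]
[30] read 'b'  n6⇒n1 (fail-walked)  ** P0@[30:30]
[31] read 'a'  n1⇒n0 (fail-walked)
[32] read 'b'  n0⇒n1  ** P0@[32:32]
[33] read 'c'  n1⇒n2 (fail-walked)
[34] read 'c'  n2⇒n3
[35] read 'c'  n3⇒n3 (fail-walked)
[36] read 'a'  n3⇒n4
[37] read 'c'  n4⇒n5
[38] read 'a'  n5⇒n6  ** P1@[34:38]
[39] read 'b'  n6⇒n1 (fail-walked)  ** P0@[39:39]
[40] read 'b'  n1⇒n1 (fail-walked)  ** P0@[40:40]
[41] read 'a'  n1⇒n0 (fail-walked)
[42] read 'a'  n0⇒n0
[43] read 'c'  n0⇒n2
[44] read 'c'  n2⇒n3
[45] read 'c'  n3⇒n3 (fail-walked)
[46] read 'a'  n3⇒n4
[47] read 'c'  n4⇒n5
[48] read 'a'  n5⇒n6  ** P1@[44:48]
[49] read 'b'  n6⇒n1 (fail-walked)  ** P0@[49:49]
[50] read 'c'  n1⇒n2 (fail-walked)
[51] read 'c'  n2⇒n3
[52] read 'a'  n3⇒n4
[53] read 'c'  n4⇒n5
[54] read 'a'  n5⇒n6  ** P1@[50:54]
[55] read 'a'  n6⇒n0 (fail-walked)
[56] read 'c'  n0⇒n2

Result: [[1,0],[6,1],[7,0],[10,0],[12,0],[13,0],[15,0],[21,1],[29,1],[30,0],[32,0],[38,1],[39,0],[40,0],[48,1],[49,0],[54,1]]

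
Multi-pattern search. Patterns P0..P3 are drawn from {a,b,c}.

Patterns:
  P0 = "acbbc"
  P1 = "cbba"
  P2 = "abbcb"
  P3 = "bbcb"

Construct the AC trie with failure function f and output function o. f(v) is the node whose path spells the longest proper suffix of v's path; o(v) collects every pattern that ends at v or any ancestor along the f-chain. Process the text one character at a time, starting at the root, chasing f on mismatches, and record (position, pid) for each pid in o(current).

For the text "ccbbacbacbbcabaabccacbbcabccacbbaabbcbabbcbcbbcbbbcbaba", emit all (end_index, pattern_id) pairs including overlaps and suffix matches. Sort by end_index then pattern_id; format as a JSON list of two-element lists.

Build:
Trie nodes:
  0='ε' goto a→1 b→14 c→6
  1='a' goto b→10 c→2
  2='ac' goto b→3
  3='acb' goto b→4
  4='acbb' goto c→5
  5='acbbc' goto ·  [P0 ends]
  6='c' goto b→7
  7='cb' goto b→8
  8='cbb' goto a→9
  9='cbba' goto ·  [P1 ends]
  10='ab' goto b→11
  11='abb' goto c→12
  12='abbc' goto b→13
  13='abbcb' goto ·  [P2 ends]
  14='b' goto b→15
  15='bb' goto c→16
  16='bbc' goto b→17
  17='bbcb' goto ·  [P3 ends]

BFS fail/out derivation:
  fail(1) 'a': from fail(0)=0 chase 'a': 0 ⇒ 0;  out=∅∪out(0)=∅
  fail(6) 'c': from fail(0)=0 chase 'c': 0 ⇒ 0;  out=∅∪out(0)=∅
  fail(14) 'b': from fail(0)=0 chase 'b': 0 ⇒ 0;  out=∅∪out(0)=∅
  fail(2) 'ac': from fail(1)=0 chase 'c': 0 ⇒ 6;  out=∅∪out(6)=∅
  fail(7) 'cb': from fail(6)=0 chase 'b': 0 ⇒ 14;  out=∅∪out(14)=∅
  fail(10) 'ab': from fail(1)=0 chase 'b': 0 ⇒ 14;  out=∅∪out(14)=∅
  fail(15) 'bb': from fail(14)=0 chase 'b': 0 ⇒ 14;  out=∅∪out(14)=∅
  fail(3) 'acb': from fail(2)=6 chase 'b': 6 ⇒ 7;  out=∅∪out(7)=∅
  fail(8) 'cbb': from fail(7)=14 chase 'b': 14 ⇒ 15;  out=∅∪out(15)=∅
  fail(11) 'abb': from fail(10)=14 chase 'b': 14 ⇒ 15;  out=∅∪out(15)=∅
  fail(16) 'bbc': from fail(15)=14 chase 'c': 14→0 ⇒ 6;  out=∅∪out(6)=∅
  fail(4) 'acbb': from fail(3)=7 chase 'b': 7 ⇒ 8;  out=∅∪out(8)=∅
  fail(9) 'cbba': from fail(8)=15 chase 'a': 15→14→0 ⇒ 1;  out={1}∪out(1)={1}
  fail(12) 'abbc': from fail(11)=15 chase 'c': 15 ⇒ 16;  out=∅∪out(16)=∅
  fail(17) 'bbcb': from fail(16)=6 chase 'b': 6 ⇒ 7;  out={3}∪out(7)={3}
  fail(5) 'acbbc': from fail(4)=8 chase 'c': 8→15 ⇒ 16;  out={0}∪out(16)={0}
  fail(13) 'abbcb': from fail(12)=16 chase 'b': 16 ⇒ 17;  out={2}∪out(17)={2,3}

Run:
pos 0 'c': at 6
pos 1 'c': at 6 (fail-walked)
pos 2 'b': at 7
pos 3 'b': at 8
pos 4 'a': at 9  → match P1@[1:4]
pos 5 'c': at 2 (fail-walked)
pos 6 'b': at 3
pos 7 'a': at 1 (fail-walked)
pos 8 'c': at 2
pos 9 'b': at 3
pos 10 'b': at 4
pos 11 'c': at 5  → match P0@[7:11]
pos 12 'a': at 1 (fail-walked)
pos 13 'b': at 10
pos 14 'a': at 1 (fail-walked)
pos 15 'a': at 1 (fail-walked)
pos 16 'b': at 10
pos 17 'c': at 6 (fail-walked)
pos 18 'c': at 6 (fail-walked)
pos 19 'a': at 1 (fail-walked)
pos 20 'c': at 2
pos 21 'b': at 3
pos 22 'b': at 4
pos 23 'c': at 5  → match P0@[19:23]
pos 24 'a': at 1 (fail-walked)
pos 25 'b': at 10
pos 26 'c': at 6 (fail-walked)
pos 27 'c': at 6 (fail-walked)
pos 28 'a': at 1 (fail-walked)
pos 29 'c': at 2
pos 30 'b': at 3
pos 31 'b': at 4
pos 32 'a': at 9 (fail-walked)  → match P1@[29:32]
pos 33 'a': at 1 (fail-walked)
pos 34 'b': at 10
pos 35 'b': at 11
pos 36 'c': at 12
pos 37 'b': at 13  → match P2@[33:37],P3@[34:37]
pos 38 'a': at 1 (fail-walked)
pos 39 'b': at 10
pos 40 'b': at 11
pos 41 'c': at 12
pos 42 'b': at 13  → match P2@[38:42],P3@[39:42]
pos 43 'c': at 6 (fail-walked)
pos 44 'b': at 7
pos 45 'b': at 8
pos 46 'c': at 16 (fail-walked)
pos 47 'b': at 17  → match P3@[44:47]
pos 48 'b': at 8 (fail-walked)
pos 49 'b': at 15 (fail-walked)
pos 50 'c': at 16
pos 51 'b': at 17  → match P3@[48:51]
pos 52 'a': at 1 (fail-walked)
pos 53 'b': at 10
pos 54 'a': at 1 (fail-walked)

Result: [[4,1],[11,0],[23,0],[32,1],[37,2],[37,3],[42,2],[42,3],[47,3],[51,3]]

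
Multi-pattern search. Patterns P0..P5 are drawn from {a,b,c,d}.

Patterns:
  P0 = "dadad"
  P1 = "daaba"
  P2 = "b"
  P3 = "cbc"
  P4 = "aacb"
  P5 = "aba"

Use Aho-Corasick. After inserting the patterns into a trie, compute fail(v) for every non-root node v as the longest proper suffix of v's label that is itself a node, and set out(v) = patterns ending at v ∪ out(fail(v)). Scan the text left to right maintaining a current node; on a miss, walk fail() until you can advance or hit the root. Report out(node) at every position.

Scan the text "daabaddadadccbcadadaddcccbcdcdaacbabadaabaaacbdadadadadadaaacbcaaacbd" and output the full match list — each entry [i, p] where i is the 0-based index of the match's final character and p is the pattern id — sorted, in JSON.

Construct AC machine:
Trie (insert patterns):
  0='ε' goto a→13 b→9 c→10 d→1
  1='d' goto a→2
  2='da' goto a→6 d→3
  3='dad' goto a→4
  4='dada' goto d→5
  5='dadad' goto ·  [P0 ends]
  6='daa' goto b→7
  7='daab' goto a→8
  8='daaba' goto ·  [P1 ends]
  9='b' goto ·  [P2 ends]
  10='c' goto b→11
  11='cb' goto c→12
  12='cbc' goto ·  [P3 ends]
  13='a' goto a→14 b→17
  14='aa' goto c→15
  15='aac' goto b→16
  16='aacb' goto ·  [P4 ends]
  17='ab' goto a→18
  18='aba' goto ·  [P5 ends]

BFS fail/out derivation:
  fail(1) 'd': from fail(0)=0 chase 'd': 0 ⇒ 0;  out=∅∪out(0)=∅
  fail(9) 'b': from fail(0)=0 chase 'b': 0 ⇒ 0;  out={2}∪out(0)={2}
  fail(10) 'c': from fail(0)=0 chase 'c': 0 ⇒ 0;  out=∅∪out(0)=∅
  fail(13) 'a': from fail(0)=0 chase 'a': 0 ⇒ 0;  out=∅∪out(0)=∅
  fail(2) 'da': from fail(1)=0 chase 'a': 0 ⇒ 13;  out=∅∪out(13)=∅
  fail(11) 'cb': from fail(10)=0 chase 'b': 0 ⇒ 9;  out=∅∪out(9)={2}
  fail(14) 'aa': from fail(13)=0 chase 'a': 0 ⇒ 13;  out=∅∪out(13)=∅
  fail(17) 'ab': from fail(13)=0 chase 'b': 0 ⇒ 9;  out=∅∪out(9)={2}
  fail(3) 'dad': from fail(2)=13 chase 'd': 13→0 ⇒ 1;  out=∅∪out(1)=∅
  fail(6) 'daa': from fail(2)=13 chase 'a': 13 ⇒ 14;  out=∅∪out(14)=∅
  fail(12) 'cbc': from fail(11)=9 chase 'c': 9→0 ⇒ 10;  out={3}∪out(10)={3}
  fail(15) 'aac': from fail(14)=13 chase 'c': 13→0 ⇒ 10;  out=∅∪out(10)=∅
  fail(18) 'aba': from fail(17)=9 chase 'a': 9→0 ⇒ 13;  out={5}∪out(13)={5}
  fail(4) 'dada': from fail(3)=1 chase 'a': 1 ⇒ 2;  out=∅∪out(2)=∅
  fail(7) 'daab': from fail(6)=14 chase 'b': 14→13 ⇒ 17;  out=∅∪out(17)={2}
  fail(16) 'aacb': from fail(15)=10 chase 'b': 10 ⇒ 11;  out={4}∪out(11)={2,4}
  fail(5) 'dadad': from fail(4)=2 chase 'd': 2 ⇒ 3;  out={0}∪out(3)={0}
  fail(8) 'daaba': from fail(7)=17 chase 'a': 17 ⇒ 18;  out={1}∪out(18)={1,5}

Scan:
[0] read 'd'  n0⇒n1
[1] read 'a'  n1⇒n2
[2] read 'a'  n2⇒n6
[3] read 'b'  n6⇒n7  emit P2@[3:3]
[4] read 'a'  n7⇒n8  emit P1@[0:4],P5@[2:4]
[5] read 'd'  n8⇒n1 (fail-walked)
[6] read 'd'  n1⇒n1 (fail-walked)
[7] read 'a'  n1⇒n2
[8] read 'd'  n2⇒n3
[9] read 'a'  n3⇒n4
[10] read 'd'  n4⇒n5  emit P0@[6:10]
[11] read 'c'  n5⇒n10 (fail-walked)
[12] read 'c'  n10⇒n10 (fail-walked)
[13] read 'b'  n10⇒n11  emit P2@[13:13]
[14] read 'c'  n11⇒n12  emit P3@[12:14]
[15] read 'a'  n12⇒n13 (fail-walked)
[16] read 'd'  n13⇒n1 (fail-walked)
[17] read 'a'  n1⇒n2
[18] read 'd'  n2⇒n3
[19] read 'a'  n3⇒n4
[20] read 'd'  n4⇒n5  emit P0@[16:20]
[21] read 'd'  n5⇒n1 (fail-walked)
[22] read 'c'  n1⇒n10 (fail-walked)
[23] read 'c'  n10⇒n10 (fail-walked)
[24] read 'c'  n10⇒n10 (fail-walked)
[25] read 'b'  n10⇒n11  emit P2@[25:25]
[26] read 'c'  n11⇒n12  emit P3@[24:26]
[27] read 'd'  n12⇒n1 (fail-walked)
[28] read 'c'  n1⇒n10 (fail-walked)
[29] read 'd'  n10⇒n1 (fail-walked)
[30] read 'a'  n1⇒n2
[31] read 'a'  n2⇒n6
[32] read 'c'  n6⇒n15 (fail-walked)
[33] read 'b'  n15⇒n16  emit P2@[33:33],P4@[30:33]
[34] read 'a'  n16⇒n13 (fail-walked)
[35] read 'b'  n13⇒n17  emit P2@[35:35]
[36] read 'a'  n17⇒n18  emit P5@[34:36]
[37] read 'd'  n18⇒n1 (fail-walked)
[38] read 'a'  n1⇒n2
[39] read 'a'  n2⇒n6
[40] read 'b'  n6⇒n7  emit P2@[40:40]
[41] read 'a'  n7⇒n8  emit P1@[37:41],P5@[39:41]
[42] read 'a'  n8⇒n14 (fail-walked)
[43] read 'a'  n14⇒n14 (fail-walked)
[44] read 'c'  n14⇒n15
[45] read 'b'  n15⇒n16  emit P2@[45:45],P4@[42:45]
[46] read 'd'  n16⇒n1 (fail-walked)
[47] read 'a'  n1⇒n2
[48] read 'd'  n2⇒n3
[49] read 'a'  n3⇒n4
[50] read 'd'  n4⇒n5  emit P0@[46:50]
[51] read 'a'  n5⇒n4 (fail-walked)
[52] read 'd'  n4⇒n5  emit P0@[48:52]
[53] read 'a'  n5⇒n4 (fail-walked)
[54] read 'd'  n4⇒n5  emit P0@[50:54]
[55] read 'a'  n5⇒n4 (fail-walked)
[56] read 'd'  n4⇒n5  emit P0@[52:56]
[57] read 'a'  n5⇒n4 (fail-walked)
[58] read 'a'  n4⇒n6 (fail-walked)
[59] read 'a'  n6⇒n14 (fail-walked)
[60] read 'c'  n14⇒n15
[61] read 'b'  n15⇒n16  emit P2@[61:61],P4@[58:61]
[62] read 'c'  n16⇒n12 (fail-walked)  emit P3@[60:62]
[63] read 'a'  n12⇒n13 (fail-walked)
[64] read 'a'  n13⇒n14
[65] read 'a'  n14⇒n14 (fail-walked)
[66] read 'c'  n14⇒n15
[67] read 'b'  n15⇒n16  emit P2@[67:67],P4@[64:67]
[68] read 'd'  n16⇒n1 (fail-walked)

All matches (sorted): [[3,2],[4,1],[4,5],[10,0],[13,2],[14,3],[20,0],[25,2],[26,3],[33,2],[33,4],[35,2],[36,5],[40,2],[41,1],[41,5],[45,2],[45,4],[50,0],[52,0],[54,0],[56,0],[61,2],[61,4],[62,3],[67,2],[67,4]]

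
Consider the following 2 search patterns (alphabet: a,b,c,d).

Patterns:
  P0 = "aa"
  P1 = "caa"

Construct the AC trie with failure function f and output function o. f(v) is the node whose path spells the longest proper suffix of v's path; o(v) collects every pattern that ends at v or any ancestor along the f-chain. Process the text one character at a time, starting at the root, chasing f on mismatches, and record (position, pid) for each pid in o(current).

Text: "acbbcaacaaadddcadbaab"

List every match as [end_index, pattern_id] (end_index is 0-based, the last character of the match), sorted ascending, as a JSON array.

Build:
Trie nodes:
  n0 'ε': a→1 c→3
  n1 'a': a→2
  n2 'aa': ·  ←P0
  n3 'c': a→4
  n4 'ca': a→5
  n5 'caa': ·  ←P1

BFS fail/out derivation:
  fail(1) 'a': from fail(0)=0 chase 'a': 0 ⇒ 0;  out=∅∪out(0)=∅
  fail(3) 'c': from fail(0)=0 chase 'c': 0 ⇒ 0;  out=∅∪out(0)=∅
  fail(2) 'aa': from fail(1)=0 chase 'a': 0 ⇒ 1;  out={0}∪out(1)={0}
  fail(4) 'ca': from fail(3)=0 chase 'a': 0 ⇒ 1;  out=∅∪out(1)=∅
  fail(5) 'caa': from fail(4)=1 chase 'a': 1 ⇒ 2;  out={1}∪out(2)={0,1}

Run:
pos 0 'a': at 1
pos 1 'c': at 3 (fail-walked)
pos 2 'b': at 0 (fail-walked)
pos 3 'b': at 0
pos 4 'c': at 3
pos 5 'a': at 4
pos 6 'a': at 5  emit P0@[5:6],P1@[4:6]
pos 7 'c': at 3 (fail-walked)
pos 8 'a': at 4
pos 9 'a': at 5  emit P0@[8:9],P1@[7:9]
pos 10 'a': at 2 (fail-walked)  emit P0@[9:10]
pos 11 'd': at 0 (fail-walked)
pos 12 'd': at 0
pos 13 'd': at 0
pos 14 'c': at 3
pos 15 'a': at 4
pos 16 'd': at 0 (fail-walked)
pos 17 'b': at 0
pos 18 'a': at 1
pos 19 'a': at 2  emit P0@[18:19]
pos 20 'b': at 0 (fail-walked)

Result: [[6,0],[6,1],[9,0],[9,1],[10,0],[19,0]]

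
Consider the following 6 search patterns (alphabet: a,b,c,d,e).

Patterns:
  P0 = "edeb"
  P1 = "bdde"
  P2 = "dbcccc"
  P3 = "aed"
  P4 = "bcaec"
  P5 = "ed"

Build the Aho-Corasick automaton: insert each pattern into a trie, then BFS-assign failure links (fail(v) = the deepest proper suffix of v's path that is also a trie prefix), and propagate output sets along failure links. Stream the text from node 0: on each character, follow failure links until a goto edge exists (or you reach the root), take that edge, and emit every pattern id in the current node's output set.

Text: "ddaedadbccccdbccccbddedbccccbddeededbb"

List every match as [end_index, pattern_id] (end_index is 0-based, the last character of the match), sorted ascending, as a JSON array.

Construct AC machine:
Trie nodes:
  n0 'ε': a→15 b→5 d→9 e→1
  n1 'e': d→2
  n2 'ed': e→3  [P5 ends]
  n3 'ede': b→4
  n4 'edeb': ·  [P0 ends]
  n5 'b': c→18 d→6
  n6 'bd': d→7
  n7 'bdd': e→8
  n8 'bdde': ·  [P1 ends]
  n9 'd': b→10
  n10 'db': c→11
  n11 'dbc': c→12
  n12 'dbcc': c→13
  n13 'dbccc': c→14
  n14 'dbcccc': ·  [P2 ends]
  n15 'a': e→16
  n16 'ae': d→17
  n17 'aed': ·  [P3 ends]
  n18 'bc': a→19
  n19 'bca': e→20
  n20 'bcae': c→21
  n21 'bcaec': ·  [P4 ends]

BFS fail/out derivation:
  fail(1) 'e': from fail(0)=0 chase 'e': 0 ⇒ 0;  out=∅∪out(0)=∅
  fail(5) 'b': from fail(0)=0 chase 'b': 0 ⇒ 0;  out=∅∪out(0)=∅
  fail(9) 'd': from fail(0)=0 chase 'd': 0 ⇒ 0;  out=∅∪out(0)=∅
  fail(15) 'a': from fail(0)=0 chase 'a': 0 ⇒ 0;  out=∅∪out(0)=∅
  fail(2) 'ed': from fail(1)=0 chase 'd': 0 ⇒ 9;  out={5}∪out(9)={5}
  fail(6) 'bd': from fail(5)=0 chase 'd': 0 ⇒ 9;  out=∅∪out(9)=∅
  fail(10) 'db': from fail(9)=0 chase 'b': 0 ⇒ 5;  out=∅∪out(5)=∅
  fail(16) 'ae': from fail(15)=0 chase 'e': 0 ⇒ 1;  out=∅∪out(1)=∅
  fail(18) 'bc': from fail(5)=0 chase 'c': 0 ⇒ 0;  out=∅∪out(0)=∅
  fail(3) 'ede': from fail(2)=9 chase 'e': 9→0 ⇒ 1;  out=∅∪out(1)=∅
  fail(7) 'bdd': from fail(6)=9 chase 'd': 9→0 ⇒ 9;  out=∅∪out(9)=∅
  fail(11) 'dbc': from fail(10)=5 chase 'c': 5 ⇒ 18;  out=∅∪out(18)=∅
  fail(17) 'aed': from fail(16)=1 chase 'd': 1 ⇒ 2;  out={3}∪out(2)={3,5}
  fail(19) 'bca': from fail(18)=0 chase 'a': 0 ⇒ 15;  out=∅∪out(15)=∅
  fail(4) 'edeb': from fail(3)=1 chase 'b': 1→0 ⇒ 5;  out={0}∪out(5)={0}
  fail(8) 'bdde': from fail(7)=9 chase 'e': 9→0 ⇒ 1;  out={1}∪out(1)={1}
  fail(12) 'dbcc': from fail(11)=18 chase 'c': 18→0 ⇒ 0;  out=∅∪out(0)=∅
  fail(20) 'bcae': from fail(19)=15 chase 'e': 15 ⇒ 16;  out=∅∪out(16)=∅
  fail(13) 'dbccc': from fail(12)=0 chase 'c': 0 ⇒ 0;  out=∅∪out(0)=∅
  fail(21) 'bcaec': from fail(20)=16 chase 'c': 16→1→0 ⇒ 0;  out={4}∪out(0)={4}
  fail(14) 'dbcccc': from fail(13)=0 chase 'c': 0 ⇒ 0;  out={2}∪out(0)={2}

Text stream:
[0] read 'd'  n0⇒n9
[1] read 'd'  n9⇒n9 (via fail)
[2] read 'a'  n9⇒n15 (via fail)
[3] read 'e'  n15⇒n16
[4] read 'd'  n16⇒n17  ** P3@[2:4],P5@[3:4]
[5] read 'a'  n17⇒n15 (via fail)
[6] read 'd'  n15⇒n9 (via fail)
[7] read 'b'  n9⇒n10
[8] read 'c'  n10⇒n11
[9] read 'c'  n11⇒n12
[10] read 'c'  n12⇒n13
[11] read 'c'  n13⇒n14  ** P2@[6:11]
[12] read 'd'  n14⇒n9 (via fail)
[13] read 'b'  n9⇒n10
[14] read 'c'  n10⇒n11
[15] read 'c'  n11⇒n12
[16] read 'c'  n12⇒n13
[17] read 'c'  n13⇒n14  ** P2@[12:17]
[18] read 'b'  n14⇒n5 (via fail)
[19] read 'd'  n5⇒n6
[20] read 'd'  n6⇒n7
[21] read 'e'  n7⇒n8  ** P1@[18:21]
[22] read 'd'  n8⇒n2 (via fail)  ** P5@[21:22]
[23] read 'b'  n2⇒n10 (via fail)
[24] read 'c'  n10⇒n11
[25] read 'c'  n11⇒n12
[26] read 'c'  n12⇒n13
[27] read 'c'  n13⇒n14  ** P2@[22:27]
[28] read 'b'  n14⇒n5 (via fail)
[29] read 'd'  n5⇒n6
[30] read 'd'  n6⇒n7
[31] read 'e'  n7⇒n8  ** P1@[28:31]
[32] read 'e'  n8⇒n1 (via fail)
[33] read 'd'  n1⇒n2  ** P5@[32:33]
[34] read 'e'  n2⇒n3
[35] read 'd'  n3⇒n2 (via fail)  ** P5@[34:35]
[36] read 'b'  n2⇒n10 (via fail)
[37] read 'b'  n10⇒n5 (via fail)

Matches: [[4,3],[4,5],[11,2],[17,2],[21,1],[22,5],[27,2],[31,1],[33,5],[35,5]]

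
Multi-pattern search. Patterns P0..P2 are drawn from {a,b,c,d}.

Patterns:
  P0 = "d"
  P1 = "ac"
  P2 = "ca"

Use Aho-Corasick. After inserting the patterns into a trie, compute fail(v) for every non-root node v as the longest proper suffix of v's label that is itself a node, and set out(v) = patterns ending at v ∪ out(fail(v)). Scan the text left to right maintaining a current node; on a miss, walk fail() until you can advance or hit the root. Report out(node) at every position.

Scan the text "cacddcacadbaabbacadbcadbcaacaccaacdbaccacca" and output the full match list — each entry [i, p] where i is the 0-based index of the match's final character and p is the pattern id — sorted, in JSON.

Build automaton:
Trie (insert patterns):
  0='ε' goto a→2 c→4 d→1
  1='d' goto ·  ←P0
  2='a' goto c→3
  3='ac' goto ·  ←P1
  4='c' goto a→5
  5='ca' goto ·  ←P2

BFS fail/out derivation:
  n1('d'): parent n0 fail=0; on 'd' 0 → fail=0;  out {0}∪∅={0}
  n2('a'): parent n0 fail=0; on 'a' 0 → fail=0;  out ∅∪∅=∅
  n4('c'): parent n0 fail=0; on 'c' 0 → fail=0;  out ∅∪∅=∅
  n3('ac'): parent n2 fail=0; on 'c' 0 → fail=4;  out {1}∪∅={1}
  n5('ca'): parent n4 fail=0; on 'a' 0 → fail=2;  out {2}∪∅={2}

Run:
i=0 'c': node 0→4
i=1 'a': node 4→5  emit P2@[0:1]
i=2 'c': node 5→3 (via fail)  emit P1@[1:2]
i=3 'd': node 3→1 (via fail)  emit P0@[3:3]
i=4 'd': node 1→1 (via fail)  emit P0@[4:4]
i=5 'c': node 1→4 (via fail)
i=6 'a': node 4→5  emit P2@[5:6]
i=7 'c': node 5→3 (via fail)  emit P1@[6:7]
i=8 'a': node 3→5 (via fail)  emit P2@[7:8]
i=9 'd': node 5→1 (via fail)  emit P0@[9:9]
i=10 'b': node 1→0 (via fail)
i=11 'a': node 0→2
i=12 'a': node 2→2 (via fail)
i=13 'b': node 2→0 (via fail)
i=14 'b': node 0→0
i=15 'a': node 0→2
i=16 'c': node 2→3  emit P1@[15:16]
i=17 'a': node 3→5 (via fail)  emit P2@[16:17]
i=18 'd': node 5→1 (via fail)  emit P0@[18:18]
i=19 'b': node 1→0 (via fail)
i=20 'c': node 0→4
i=21 'a': node 4→5  emit P2@[20:21]
i=22 'd': node 5→1 (via fail)  emit P0@[22:22]
i=23 'b': node 1→0 (via fail)
i=24 'c': node 0→4
i=25 'a': node 4→5  emit P2@[24:25]
i=26 'a': node 5→2 (via fail)
i=27 'c': node 2→3  emit P1@[26:27]
i=28 'a': node 3→5 (via fail)  emit P2@[27:28]
i=29 'c': node 5→3 (via fail)  emit P1@[28:29]
i=30 'c': node 3→4 (via fail)
i=31 'a': node 4→5  emit P2@[30:31]
i=32 'a': node 5→2 (via fail)
i=33 'c': node 2→3  emit P1@[32:33]
i=34 'd': node 3→1 (via fail)  emit P0@[34:34]
i=35 'b': node 1→0 (via fail)
i=36 'a': node 0→2
i=37 'c': node 2→3  emit P1@[36:37]
i=38 'c': node 3→4 (via fail)
i=39 'a': node 4→5  emit P2@[38:39]
i=40 'c': node 5→3 (via fail)  emit P1@[39:40]
i=41 'c': node 3→4 (via fail)
i=42 'a': node 4→5  emit P2@[41:42]

All matches (sorted): [[1,2],[2,1],[3,0],[4,0],[6,2],[7,1],[8,2],[9,0],[16,1],[17,2],[18,0],[21,2],[22,0],[25,2],[27,1],[28,2],[29,1],[31,2],[33,1],[34,0],[37,1],[39,2],[40,1],[42,2]]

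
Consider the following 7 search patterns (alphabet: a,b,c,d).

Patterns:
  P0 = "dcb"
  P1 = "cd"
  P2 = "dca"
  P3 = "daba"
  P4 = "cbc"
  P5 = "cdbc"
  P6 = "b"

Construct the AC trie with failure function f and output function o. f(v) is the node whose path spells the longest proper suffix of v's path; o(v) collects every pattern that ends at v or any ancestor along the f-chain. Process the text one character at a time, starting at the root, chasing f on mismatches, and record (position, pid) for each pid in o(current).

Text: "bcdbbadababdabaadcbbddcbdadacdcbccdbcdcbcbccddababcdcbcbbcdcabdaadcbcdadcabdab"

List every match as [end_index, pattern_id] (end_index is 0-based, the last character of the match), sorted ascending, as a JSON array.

Construct AC machine:
Trie nodes:
  n0 'ε': b→14 c→4 d→1
  n1 'd': a→7 c→2
  n2 'dc': a→6 b→3
  n3 'dcb': ·  [P0 ends]
  n4 'c': b→10 d→5
  n5 'cd': b→12  [P1 ends]
  n6 'dca': ·  [P2 ends]
  n7 'da': b→8
  n8 'dab': a→9
  n9 'daba': ·  [P3 ends]
  n10 'cb': c→11
  n11 'cbc': ·  [P4 ends]
  n12 'cdb': c→13
  n13 'cdbc': ·  [P5 ends]
  n14 'b': ·  [P6 ends]

BFS fail/out derivation:
  n1('d'): parent n0 fail=0; on 'd' 0 → fail=0;  out ∅∪∅=∅
  n4('c'): parent n0 fail=0; on 'c' 0 → fail=0;  out ∅∪∅=∅
  n14('b'): parent n0 fail=0; on 'b' 0 → fail=0;  out {6}∪∅={6}
  n2('dc'): parent n1 fail=0; on 'c' 0 → fail=4;  out ∅∪∅=∅
  n5('cd'): parent n4 fail=0; on 'd' 0 → fail=1;  out {1}∪∅={1}
  n7('da'): parent n1 fail=0; on 'a' 0 → fail=0;  out ∅∪∅=∅
  n10('cb'): parent n4 fail=0; on 'b' 0 → fail=14;  out ∅∪{6}={6}
  n3('dcb'): parent n2 fail=4; on 'b' 4 → fail=10;  out {0}∪{6}={0,6}
  n6('dca'): parent n2 fail=4; on 'a' 4→0 → fail=0;  out {2}∪∅={2}
  n8('dab'): parent n7 fail=0; on 'b' 0 → fail=14;  out ∅∪{6}={6}
  n11('cbc'): parent n10 fail=14; on 'c' 14→0 → fail=4;  out {4}∪∅={4}
  n12('cdb'): parent n5 fail=1; on 'b' 1→0 → fail=14;  out ∅∪{6}={6}
  n9('daba'): parent n8 fail=14; on 'a' 14→0 → fail=0;  out {3}∪∅={3}
  n13('cdbc'): parent n12 fail=14; on 'c' 14→0 → fail=4;  out {5}∪∅={5}

Scan:
pos 0 'b': at 14  ** P6@[0:0]
pos 1 'c': at 4 ·f
pos 2 'd': at 5  ** P1@[1:2]
pos 3 'b': at 12  ** P6@[3:3]
pos 4 'b': at 14 ·f  ** P6@[4:4]
pos 5 'a': at 0 ·f
pos 6 'd': at 1
pos 7 'a': at 7
pos 8 'b': at 8  ** P6@[8:8]
pos 9 'a': at 9  ** P3@[6:9]
pos 10 'b': at 14 ·f  ** P6@[10:10]
pos 11 'd': at 1 ·f
pos 12 'a': at 7
pos 13 'b': at 8  ** P6@[13:13]
pos 14 'a': at 9  ** P3@[11:14]
pos 15 'a': at 0 ·f
pos 16 'd': at 1
pos 17 'c': at 2
pos 18 'b': at 3  ** P0@[16:18],P6@[18:18]
pos 19 'b': at 14 ·f  ** P6@[19:19]
pos 20 'd': at 1 ·f
pos 21 'd': at 1 ·f
pos 22 'c': at 2
pos 23 'b': at 3  ** P0@[21:23],P6@[23:23]
pos 24 'd': at 1 ·f
pos 25 'a': at 7
pos 26 'd': at 1 ·f
pos 27 'a': at 7
pos 28 'c': at 4 ·f
pos 29 'd': at 5  ** P1@[28:29]
pos 30 'c': at 2 ·f
pos 31 'b': at 3  ** P0@[29:31],P6@[31:31]
pos 32 'c': at 11 ·f  ** P4@[30:32]
pos 33 'c': at 4 ·f
pos 34 'd': at 5  ** P1@[33:34]
pos 35 'b': at 12  ** P6@[35:35]
pos 36 'c': at 13  ** P5@[33:36]
pos 37 'd': at 5 ·f  ** P1@[36:37]
pos 38 'c': at 2 ·f
pos 39 'b': at 3  ** P0@[37:39],P6@[39:39]
pos 40 'c': at 11 ·f  ** P4@[38:40]
pos 41 'b': at 10 ·f  ** P6@[41:41]
pos 42 'c': at 11  ** P4@[40:42]
pos 43 'c': at 4 ·f
pos 44 'd': at 5  ** P1@[43:44]
pos 45 'd': at 1 ·f
pos 46 'a': at 7
pos 47 'b': at 8  ** P6@[47:47]
pos 48 'a': at 9  ** P3@[45:48]
pos 49 'b': at 14 ·f  ** P6@[49:49]
pos 50 'c': at 4 ·f
pos 51 'd': at 5  ** P1@[50:51]
pos 52 'c': at 2 ·f
pos 53 'b': at 3  ** P0@[51:53],P6@[53:53]
pos 54 'c': at 11 ·f  ** P4@[52:54]
pos 55 'b': at 10 ·f  ** P6@[55:55]
pos 56 'b': at 14 ·f  ** P6@[56:56]
pos 57 'c': at 4 ·f
pos 58 'd': at 5  ** P1@[57:58]
pos 59 'c': at 2 ·f
pos 60 'a': at 6  ** P2@[58:60]
pos 61 'b': at 14 ·f  ** P6@[61:61]
pos 62 'd': at 1 ·f
pos 63 'a': at 7
pos 64 'a': at 0 ·f
pos 65 'd': at 1
pos 66 'c': at 2
pos 67 'b': at 3  ** P0@[65:67],P6@[67:67]
pos 68 'c': at 11 ·f  ** P4@[66:68]
pos 69 'd': at 5 ·f  ** P1@[68:69]
pos 70 'a': at 7 ·f
pos 71 'd': at 1 ·f
pos 72 'c': at 2
pos 73 'a': at 6  ** P2@[71:73]
pos 74 'b': at 14 ·f  ** P6@[74:74]
pos 75 'd': at 1 ·f
pos 76 'a': at 7
pos 77 'b': at 8  ** P6@[77:77]

Result: [[0,6],[2,1],[3,6],[4,6],[8,6],[9,3],[10,6],[13,6],[14,3],[18,0],[18,6],[19,6],[23,0],[23,6],[29,1],[31,0],[31,6],[32,4],[34,1],[35,6],[36,5],[37,1],[39,0],[39,6],[40,4],[41,6],[42,4],[44,1],[47,6],[48,3],[49,6],[51,1],[53,0],[53,6],[54,4],[55,6],[56,6],[58,1],[60,2],[61,6],[67,0],[67,6],[68,4],[69,1],[73,2],[74,6],[77,6]]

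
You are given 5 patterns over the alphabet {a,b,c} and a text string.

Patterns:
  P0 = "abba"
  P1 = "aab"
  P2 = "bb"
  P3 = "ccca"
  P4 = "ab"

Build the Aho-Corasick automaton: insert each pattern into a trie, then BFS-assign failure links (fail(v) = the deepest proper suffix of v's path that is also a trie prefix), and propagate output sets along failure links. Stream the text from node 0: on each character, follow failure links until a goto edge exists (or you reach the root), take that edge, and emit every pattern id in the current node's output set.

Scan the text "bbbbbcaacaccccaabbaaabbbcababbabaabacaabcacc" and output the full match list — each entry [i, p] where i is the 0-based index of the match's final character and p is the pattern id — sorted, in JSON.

Build automaton:
Trie (insert patterns):
  0='ε' goto a→1 b→7 c→9
  1='a' goto a→5 b→2
  2='ab' goto b→3  ←P4
  3='abb' goto a→4
  4='abba' goto ·  ←P0
  5='aa' goto b→6
  6='aab' goto ·  ←P1
  7='b' goto b→8
  8='bb' goto ·  ←P2
  9='c' goto c→10
  10='cc' goto c→11
  11='ccc' goto a→12
  12='ccca' goto ·  ←P3

BFS fail/out derivation:
  fail(1) 'a': from fail(0)=0 chase 'a': 0 ⇒ 0;  out=∅∪out(0)=∅
  fail(7) 'b': from fail(0)=0 chase 'b': 0 ⇒ 0;  out=∅∪out(0)=∅
  fail(9) 'c': from fail(0)=0 chase 'c': 0 ⇒ 0;  out=∅∪out(0)=∅
  fail(2) 'ab': from fail(1)=0 chase 'b': 0 ⇒ 7;  out={4}∪out(7)={4}
  fail(5) 'aa': from fail(1)=0 chase 'a': 0 ⇒ 1;  out=∅∪out(1)=∅
  fail(8) 'bb': from fail(7)=0 chase 'b': 0 ⇒ 7;  out={2}∪out(7)={2}
  fail(10) 'cc': from fail(9)=0 chase 'c': 0 ⇒ 9;  out=∅∪out(9)=∅
  fail(3) 'abb': from fail(2)=7 chase 'b': 7 ⇒ 8;  out=∅∪out(8)={2}
  fail(6) 'aab': from fail(5)=1 chase 'b': 1 ⇒ 2;  out={1}∪out(2)={1,4}
  fail(11) 'ccc': from fail(10)=9 chase 'c': 9 ⇒ 10;  out=∅∪out(10)=∅
  fail(4) 'abba': from fail(3)=8 chase 'a': 8→7→0 ⇒ 1;  out={0}∪out(1)={0}
  fail(12) 'ccca': from fail(11)=10 chase 'a': 10→9→0 ⇒ 1;  out={3}∪out(1)={3}

Run:
i=0 'b': node 0→7
i=1 'b': node 7→8  → match P2@[0:1]
i=2 'b': node 8→8 (fail-walked)  → match P2@[1:2]
i=3 'b': node 8→8 (fail-walked)  → match P2@[2:3]
i=4 'b': node 8→8 (fail-walked)  → match P2@[3:4]
i=5 'c': node 8→9 (fail-walked)
i=6 'a': node 9→1 (fail-walked)
i=7 'a': node 1→5
i=8 'c': node 5→9 (fail-walked)
i=9 'a': node 9→1 (fail-walked)
i=10 'c': node 1→9 (fail-walked)
i=11 'c': node 9→10
i=12 'c': node 10→11
i=13 'c': node 11→11 (fail-walked)
i=14 'a': node 11→12  → match P3@[11:14]
i=15 'a': node 12→5 (fail-walked)
i=16 'b': node 5→6  → match P1@[14:16],P4@[15:16]
i=17 'b': node 6→3 (fail-walked)  → match P2@[16:17]
i=18 'a': node 3→4  → match P0@[15:18]
i=19 'a': node 4→5 (fail-walked)
i=20 'a': node 5→5 (fail-walked)
i=21 'b': node 5→6  → match P1@[19:21],P4@[20:21]
i=22 'b': node 6→3 (fail-walked)  → match P2@[21:22]
i=23 'b': node 3→8 (fail-walked)  → match P2@[22:23]
i=24 'c': node 8→9 (fail-walked)
i=25 'a': node 9→1 (fail-walked)
i=26 'b': node 1→2  → match P4@[25:26]
i=27 'a': node 2→1 (fail-walked)
i=28 'b': node 1→2  → match P4@[27:28]
i=29 'b': node 2→3  → match P2@[28:29]
i=30 'a': node 3→4  → match P0@[27:30]
i=31 'b': node 4→2 (fail-walked)  → match P4@[30:31]
i=32 'a': node 2→1 (fail-walked)
i=33 'a': node 1→5
i=34 'b': node 5→6  → match P1@[32:34],P4@[33:34]
i=35 'a': node 6→1 (fail-walked)
i=36 'c': node 1→9 (fail-walked)
i=37 'a': node 9→1 (fail-walked)
i=38 'a': node 1→5
i=39 'b': node 5→6  → match P1@[37:39],P4@[38:39]
i=40 'c': node 6→9 (fail-walked)
i=41 'a': node 9→1 (fail-walked)
i=42 'c': node 1→9 (fail-walked)
i=43 'c': node 9→10

All matches (sorted): [[1,2],[2,2],[3,2],[4,2],[14,3],[16,1],[16,4],[17,2],[18,0],[21,1],[21,4],[22,2],[23,2],[26,4],[28,4],[29,2],[30,0],[31,4],[34,1],[34,4],[39,1],[39,4]]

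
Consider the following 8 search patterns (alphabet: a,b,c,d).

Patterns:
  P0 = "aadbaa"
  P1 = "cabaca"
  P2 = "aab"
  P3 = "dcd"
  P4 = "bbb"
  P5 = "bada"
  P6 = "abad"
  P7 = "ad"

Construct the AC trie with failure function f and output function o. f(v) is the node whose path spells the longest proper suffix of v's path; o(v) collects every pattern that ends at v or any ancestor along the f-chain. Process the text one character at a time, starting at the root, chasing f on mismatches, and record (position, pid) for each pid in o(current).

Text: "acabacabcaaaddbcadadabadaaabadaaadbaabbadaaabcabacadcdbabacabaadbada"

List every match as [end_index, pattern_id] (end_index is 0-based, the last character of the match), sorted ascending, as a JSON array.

Construct AC machine:
Trie nodes:
  n0 'ε': a→1 b→17 c→7 d→14
  n1 'a': a→2 b→23 d→26
  n2 'aa': b→13 d→3
  n3 'aad': b→4
  n4 'aadb': a→5
  n5 'aadba': a→6
  n6 'aadbaa': ·  ←P0
  n7 'c': a→8
  n8 'ca': b→9
  n9 'cab': a→10
  n10 'caba': c→11
  n11 'cabac': a→12
  n12 'cabaca': ·  ←P1
  n13 'aab': ·  ←P2
  n14 'd': c→15
  n15 'dc': d→16
  n16 'dcd': ·  ←P3
  n17 'b': a→20 b→18
  n18 'bb': b→19
  n19 'bbb': ·  ←P4
  n20 'ba': d→21
  n21 'bad': a→22
  n22 'bada': ·  ←P5
  n23 'ab': a→24
  n24 'aba': d→25
  n25 'abad': ·  ←P6
  n26 'ad': ·  ←P7

BFS fail/out derivation:
  n1('a'): parent n0 fail=0; on 'a' 0 → fail=0;  out ∅∪∅=∅
  n7('c'): parent n0 fail=0; on 'c' 0 → fail=0;  out ∅∪∅=∅
  n14('d'): parent n0 fail=0; on 'd' 0 → fail=0;  out ∅∪∅=∅
  n17('b'): parent n0 fail=0; on 'b' 0 → fail=0;  out ∅∪∅=∅
  n2('aa'): parent n1 fail=0; on 'a' 0 → fail=1;  out ∅∪∅=∅
  n8('ca'): parent n7 fail=0; on 'a' 0 → fail=1;  out ∅∪∅=∅
  n15('dc'): parent n14 fail=0; on 'c' 0 → fail=7;  out ∅∪∅=∅
  n18('bb'): parent n17 fail=0; on 'b' 0 → fail=17;  out ∅∪∅=∅
  n20('ba'): parent n17 fail=0; on 'a' 0 → fail=1;  out ∅∪∅=∅
  n23('ab'): parent n1 fail=0; on 'b' 0 → fail=17;  out ∅∪∅=∅
  n26('ad'): parent n1 fail=0; on 'd' 0 → fail=14;  out {7}∪∅={7}
  n3('aad'): parent n2 fail=1; on 'd' 1 → fail=26;  out ∅∪{7}={7}
  n9('cab'): parent n8 fail=1; on 'b' 1 → fail=23;  out ∅∪∅=∅
  n13('aab'): parent n2 fail=1; on 'b' 1 → fail=23;  out {2}∪∅={2}
  n16('dcd'): parent n15 fail=7; on 'd' 7→0 → fail=14;  out {3}∪∅={3}
  n19('bbb'): parent n18 fail=17; on 'b' 17 → fail=18;  out {4}∪∅={4}
  n21('bad'): parent n20 fail=1; on 'd' 1 → fail=26;  out ∅∪{7}={7}
  n24('aba'): parent n23 fail=17; on 'a' 17 → fail=20;  out ∅∪∅=∅
  n4('aadb'): parent n3 fail=26; on 'b' 26→14→0 → fail=17;  out ∅∪∅=∅
  n10('caba'): parent n9 fail=23; on 'a' 23 → fail=24;  out ∅∪∅=∅
  n22('bada'): parent n21 fail=26; on 'a' 26→14→0 → fail=1;  out {5}∪∅={5}
  n25('abad'): parent n24 fail=20; on 'd' 20 → fail=21;  out {6}∪{7}={6,7}
  n5('aadba'): parent n4 fail=17; on 'a' 17 → fail=20;  out ∅∪∅=∅
  n11('cabac'): parent n10 fail=24; on 'c' 24→20→1→0 → fail=7;  out ∅∪∅=∅
  n6('aadbaa'): parent n5 fail=20; on 'a' 20→1 → fail=2;  out {0}∪∅={0}
  n12('cabaca'): parent n11 fail=7; on 'a' 7 → fail=8;  out {1}∪∅={1}

Text stream:
i=0 'a': node 0→1
i=1 'c': node 1→7 (via fail)
i=2 'a': node 7→8
i=3 'b': node 8→9
i=4 'a': node 9→10
i=5 'c': node 10→11
i=6 'a': node 11→12  → match P1@[1:6]
i=7 'b': node 12→9 (via fail)
i=8 'c': node 9→7 (via fail)
i=9 'a': node 7→8
i=10 'a': node 8→2 (via fail)
i=11 'a': node 2→2 (via fail)
i=12 'd': node 2→3  → match P7@[11:12]
i=13 'd': node 3→14 (via fail)
i=14 'b': node 14→17 (via fail)
i=15 'c': node 17→7 (via fail)
i=16 'a': node 7→8
i=17 'd': node 8→26 (via fail)  → match P7@[16:17]
i=18 'a': node 26→1 (via fail)
i=19 'd': node 1→26  → match P7@[18:19]
i=20 'a': node 26→1 (via fail)
i=21 'b': node 1→23
i=22 'a': node 23→24
i=23 'd': node 24→25  → match P6@[20:23],P7@[22:23]
i=24 'a': node 25→22 (via fail)  → match P5@[21:24]
i=25 'a': node 22→2 (via fail)
i=26 'a': node 2→2 (via fail)
i=27 'b': node 2→13  → match P2@[25:27]
i=28 'a': node 13→24 (via fail)
i=29 'd': node 24→25  → match P6@[26:29],P7@[28:29]
i=30 'a': node 25→22 (via fail)  → match P5@[27:30]
i=31 'a': node 22→2 (via fail)
i=32 'a': node 2→2 (via fail)
i=33 'd': node 2→3  → match P7@[32:33]
i=34 'b': node 3→4
i=35 'a': node 4→5
i=36 'a': node 5→6  → match P0@[31:36]
i=37 'b': node 6→13 (via fail)  → match P2@[35:37]
i=38 'b': node 13→18 (via fail)
i=39 'a': node 18→20 (via fail)
i=40 'd': node 20→21  → match P7@[39:40]
i=41 'a': node 21→22  → match P5@[38:41]
i=42 'a': node 22→2 (via fail)
i=43 'a': node 2→2 (via fail)
i=44 'b': node 2→13  → match P2@[42:44]
i=45 'c': node 13→7 (via fail)
i=46 'a': node 7→8
i=47 'b': node 8→9
i=48 'a': node 9→10
i=49 'c': node 10→11
i=50 'a': node 11→12  → match P1@[45:50]
i=51 'd': node 12→26 (via fail)  → match P7@[50:51]
i=52 'c': node 26→15 (via fail)
i=53 'd': node 15→16  → match P3@[51:53]
i=54 'b': node 16→17 (via fail)
i=55 'a': node 17→20
i=56 'b': node 20→23 (via fail)
i=57 'a': node 23→24
i=58 'c': node 24→7 (via fail)
i=59 'a': node 7→8
i=60 'b': node 8→9
i=61 'a': node 9→10
i=62 'a': node 10→2 (via fail)
i=63 'd': node 2→3  → match P7@[62:63]
i=64 'b': node 3→4
i=65 'a': node 4→5
i=66 'd': node 5→21 (via fail)  → match P7@[65:66]
i=67 'a': node 21→22  → match P5@[64:67]

Result: [[6,1],[12,7],[17,7],[19,7],[23,6],[23,7],[24,5],[27,2],[29,6],[29,7],[30,5],[33,7],[36,0],[37,2],[40,7],[41,5],[44,2],[50,1],[51,7],[53,3],[63,7],[66,7],[67,5]]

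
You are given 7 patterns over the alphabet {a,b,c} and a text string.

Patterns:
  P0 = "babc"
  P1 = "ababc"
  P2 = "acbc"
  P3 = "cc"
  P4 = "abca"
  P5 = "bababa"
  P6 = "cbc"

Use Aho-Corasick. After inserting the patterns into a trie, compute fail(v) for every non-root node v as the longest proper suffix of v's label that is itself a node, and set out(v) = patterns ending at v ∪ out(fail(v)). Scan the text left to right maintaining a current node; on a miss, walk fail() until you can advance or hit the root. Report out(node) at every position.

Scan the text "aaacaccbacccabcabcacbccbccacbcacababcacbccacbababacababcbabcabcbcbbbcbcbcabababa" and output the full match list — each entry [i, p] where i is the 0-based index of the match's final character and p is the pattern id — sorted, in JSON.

Build automaton:
Trie (insert patterns):
  0='ε' goto a→5 b→1 c→13
  1='b' goto a→2
  2='ba' goto b→3
  3='bab' goto a→17 c→4
  4='babc' goto ·  [P0 ends]
  5='a' goto b→6 c→10
  6='ab' goto a→7 c→15
  7='aba' goto b→8
  8='abab' goto c→9
  9='ababc' goto ·  [P1 ends]
  10='ac' goto b→11
  11='acb' goto c→12
  12='acbc' goto ·  [P2 ends]
  13='c' goto b→20 c→14
  14='cc' goto ·  [P3 ends]
  15='abc' goto a→16
  16='abca' goto ·  [P4 ends]
  17='baba' goto b→18
  18='babab' goto a→19
  19='bababa' goto ·  [P5 ends]
  20='cb' goto c→21
  21='cbc' goto ·  [P6 ends]

BFS fail/out derivation:
  n1('b'): parent n0 fail=0; on 'b' 0 → fail=0;  out ∅∪∅=∅
  n5('a'): parent n0 fail=0; on 'a' 0 → fail=0;  out ∅∪∅=∅
  n13('c'): parent n0 fail=0; on 'c' 0 → fail=0;  out ∅∪∅=∅
  n2('ba'): parent n1 fail=0; on 'a' 0 → fail=5;  out ∅∪∅=∅
  n6('ab'): parent n5 fail=0; on 'b' 0 → fail=1;  out ∅∪∅=∅
  n10('ac'): parent n5 fail=0; on 'c' 0 → fail=13;  out ∅∪∅=∅
  n14('cc'): parent n13 fail=0; on 'c' 0 → fail=13;  out {3}∪∅={3}
  n20('cb'): parent n13 fail=0; on 'b' 0 → fail=1;  out ∅∪∅=∅
  n3('bab'): parent n2 fail=5; on 'b' 5 → fail=6;  out ∅∪∅=∅
  n7('aba'): parent n6 fail=1; on 'a' 1 → fail=2;  out ∅∪∅=∅
  n11('acb'): parent n10 fail=13; on 'b' 13 → fail=20;  out ∅∪∅=∅
  n15('abc'): parent n6 fail=1; on 'c' 1→0 → fail=13;  out ∅∪∅=∅
  n21('cbc'): parent n20 fail=1; on 'c' 1→0 → fail=13;  out {6}∪∅={6}
  n4('babc'): parent n3 fail=6; on 'c' 6 → fail=15;  out {0}∪∅={0}
  n8('abab'): parent n7 fail=2; on 'b' 2 → fail=3;  out ∅∪∅=∅
  n12('acbc'): parent n11 fail=20; on 'c' 20 → fail=21;  out {2}∪{6}={2,6}
  n16('abca'): parent n15 fail=13; on 'a' 13→0 → fail=5;  out {4}∪∅={4}
  n17('baba'): parent n3 fail=6; on 'a' 6 → fail=7;  out ∅∪∅=∅
  n9('ababc'): parent n8 fail=3; on 'c' 3 → fail=4;  out {1}∪{0}={0,1}
  n18('babab'): parent n17 fail=7; on 'b' 7 → fail=8;  out ∅∪∅=∅
  n19('bababa'): parent n18 fail=8; on 'a' 8→3 → fail=17;  out {5}∪∅={5}

Run:
i=0 'a': node 0→5
i=1 'a': node 5→5 ·f
i=2 'a': node 5→5 ·f
i=3 'c': node 5→10
i=4 'a': node 10→5 ·f
i=5 'c': node 5→10
i=6 'c': node 10→14 ·f  → match P3@[5:6]
i=7 'b': node 14→20 ·f
i=8 'a': node 20→2 ·f
i=9 'c': node 2→10 ·f
i=10 'c': node 10→14 ·f  → match P3@[9:10]
i=11 'c': node 14→14 ·f  → match P3@[10:11]
i=12 'a': node 14→5 ·f
i=13 'b': node 5→6
i=14 'c': node 6→15
i=15 'a': node 15→16  → match P4@[12:15]
i=16 'b': node 16→6 ·f
i=17 'c': node 6→15
i=18 'a': node 15→16  → match P4@[15:18]
i=19 'c': node 16→10 ·f
i=20 'b': node 10→11
i=21 'c': node 11→12  → match P2@[18:21],P6@[19:21]
i=22 'c': node 12→14 ·f  → match P3@[21:22]
i=23 'b': node 14→20 ·f
i=24 'c': node 20→21  → match P6@[22:24]
i=25 'c': node 21→14 ·f  → match P3@[24:25]
i=26 'a': node 14→5 ·f
i=27 'c': node 5→10
i=28 'b': node 10→11
i=29 'c': node 11→12  → match P2@[26:29],P6@[27:29]
i=30 'a': node 12→5 ·f
i=31 'c': node 5→10
i=32 'a': node 10→5 ·f
i=33 'b': node 5→6
i=34 'a': node 6→7
i=35 'b': node 7→8
i=36 'c': node 8→9  → match P0@[33:36],P1@[32:36]
i=37 'a': node 9→16 ·f  → match P4@[34:37]
i=38 'c': node 16→10 ·f
i=39 'b': node 10→11
i=40 'c': node 11→12  → match P2@[37:40],P6@[38:40]
i=41 'c': node 12→14 ·f  → match P3@[40:41]
i=42 'a': node 14→5 ·f
i=43 'c': node 5→10
i=44 'b': node 10→11
i=45 'a': node 11→2 ·f
i=46 'b': node 2→3
i=47 'a': node 3→17
i=48 'b': node 17→18
i=49 'a': node 18→19  → match P5@[44:49]
i=50 'c': node 19→10 ·f
i=51 'a': node 10→5 ·f
i=52 'b': node 5→6
i=53 'a': node 6→7
i=54 'b': node 7→8
i=55 'c': node 8→9  → match P0@[52:55],P1@[51:55]
i=56 'b': node 9→20 ·f
i=57 'a': node 20→2 ·f
i=58 'b': node 2→3
i=59 'c': node 3→4  → match P0@[56:59]
i=60 'a': node 4→16 ·f  → match P4@[57:60]
i=61 'b': node 16→6 ·f
i=62 'c': node 6→15
i=63 'b': node 15→20 ·f
i=64 'c': node 20→21  → match P6@[62:64]
i=65 'b': node 21→20 ·f
i=66 'b': node 20→1 ·f
i=67 'b': node 1→1 ·f
i=68 'c': node 1→13 ·f
i=69 'b': node 13→20
i=70 'c': node 20→21  → match P6@[68:70]
i=71 'b': node 21→20 ·f
i=72 'c': node 20→21  → match P6@[70:72]
i=73 'a': node 21→5 ·f
i=74 'b': node 5→6
i=75 'a': node 6→7
i=76 'b': node 7→8
i=77 'a': node 8→17 ·f
i=78 'b': node 17→18
i=79 'a': node 18→19  → match P5@[74:79]

All matches (sorted): [[6,3],[10,3],[11,3],[15,4],[18,4],[21,2],[21,6],[22,3],[24,6],[25,3],[29,2],[29,6],[36,0],[36,1],[37,4],[40,2],[40,6],[41,3],[49,5],[55,0],[55,1],[59,0],[60,4],[64,6],[70,6],[72,6],[79,5]]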